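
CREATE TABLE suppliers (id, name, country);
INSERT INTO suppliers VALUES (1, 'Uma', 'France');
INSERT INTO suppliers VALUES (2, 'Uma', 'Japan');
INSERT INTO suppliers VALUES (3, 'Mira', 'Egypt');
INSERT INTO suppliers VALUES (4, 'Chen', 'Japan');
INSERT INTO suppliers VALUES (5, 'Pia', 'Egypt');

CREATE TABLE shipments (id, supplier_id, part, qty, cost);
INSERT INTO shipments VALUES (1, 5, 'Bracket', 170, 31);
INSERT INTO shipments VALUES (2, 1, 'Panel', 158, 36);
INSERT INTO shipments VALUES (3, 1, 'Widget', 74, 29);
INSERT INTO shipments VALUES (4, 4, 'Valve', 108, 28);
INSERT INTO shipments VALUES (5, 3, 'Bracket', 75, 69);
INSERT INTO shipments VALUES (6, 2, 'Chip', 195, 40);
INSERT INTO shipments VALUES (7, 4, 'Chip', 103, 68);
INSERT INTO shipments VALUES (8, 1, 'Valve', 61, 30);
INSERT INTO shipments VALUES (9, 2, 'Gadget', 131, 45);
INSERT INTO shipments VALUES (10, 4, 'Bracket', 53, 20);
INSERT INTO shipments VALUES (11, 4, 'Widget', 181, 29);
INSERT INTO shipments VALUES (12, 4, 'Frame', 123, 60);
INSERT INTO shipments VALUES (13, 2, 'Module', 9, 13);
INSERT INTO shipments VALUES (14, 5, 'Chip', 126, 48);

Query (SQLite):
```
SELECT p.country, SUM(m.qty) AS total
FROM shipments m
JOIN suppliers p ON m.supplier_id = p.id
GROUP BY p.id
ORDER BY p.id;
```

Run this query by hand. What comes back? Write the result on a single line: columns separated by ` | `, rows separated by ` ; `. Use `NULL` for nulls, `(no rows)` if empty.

France | 293 ; Japan | 335 ; Egypt | 75 ; Japan | 568 ; Egypt | 296

Join each shipments row to its suppliers via supplier_id.
Group joined rows by suppliers.id; compute SUM(m.qty) per group.
  1: ids {2, 3, 8} → SUM(m.qty)=293
  2: ids {6, 9, 13} → SUM(m.qty)=335
  3: ids {5} → SUM(m.qty)=75
  4: ids {4, 7, 10, 11, 12} → SUM(m.qty)=568
  5: ids {1, 14} → SUM(m.qty)=296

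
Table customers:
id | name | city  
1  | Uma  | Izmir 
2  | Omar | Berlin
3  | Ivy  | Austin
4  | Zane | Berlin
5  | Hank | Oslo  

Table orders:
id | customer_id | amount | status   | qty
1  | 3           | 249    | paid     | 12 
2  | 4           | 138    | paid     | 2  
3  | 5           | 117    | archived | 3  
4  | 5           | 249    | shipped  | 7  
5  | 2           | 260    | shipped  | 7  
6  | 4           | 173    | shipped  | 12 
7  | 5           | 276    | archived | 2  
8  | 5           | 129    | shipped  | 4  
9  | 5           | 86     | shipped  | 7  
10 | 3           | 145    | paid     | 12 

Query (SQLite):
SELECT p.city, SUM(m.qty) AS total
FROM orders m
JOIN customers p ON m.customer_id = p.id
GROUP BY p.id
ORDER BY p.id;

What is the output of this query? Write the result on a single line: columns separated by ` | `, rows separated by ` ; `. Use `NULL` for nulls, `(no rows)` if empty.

Berlin | 7 ; Austin | 24 ; Berlin | 14 ; Oslo | 23

Join each orders row to its customers via customer_id.
Group joined rows by customers.id; compute SUM(m.qty) per group.
  2: ids {5} → SUM(m.qty)=7
  3: ids {1, 10} → SUM(m.qty)=24
  4: ids {2, 6} → SUM(m.qty)=14
  5: ids {3, 4, 7, 8, 9} → SUM(m.qty)=23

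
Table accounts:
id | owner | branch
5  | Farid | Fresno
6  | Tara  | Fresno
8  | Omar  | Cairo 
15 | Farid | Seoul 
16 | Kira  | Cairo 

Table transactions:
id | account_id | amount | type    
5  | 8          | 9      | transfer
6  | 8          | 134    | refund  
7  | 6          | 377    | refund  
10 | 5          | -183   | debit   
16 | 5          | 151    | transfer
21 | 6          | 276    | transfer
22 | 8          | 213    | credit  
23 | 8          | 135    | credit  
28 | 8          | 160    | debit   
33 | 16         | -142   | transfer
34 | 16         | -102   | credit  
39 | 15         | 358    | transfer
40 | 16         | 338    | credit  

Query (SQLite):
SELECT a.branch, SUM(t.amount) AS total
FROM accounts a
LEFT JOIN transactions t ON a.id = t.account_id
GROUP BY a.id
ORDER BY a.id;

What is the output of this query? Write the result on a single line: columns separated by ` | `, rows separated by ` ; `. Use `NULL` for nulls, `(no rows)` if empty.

LEFT JOIN keeps every accounts row; unmatched ones get NULL for transactions columns.
Group by accounts.id and compute SUM(t.amount). SUM over an all-NULL group is NULL.
  5: ids {10, 16} → SUM(t.amount)=-32
  6: ids {7, 21} → SUM(t.amount)=653
  8: ids {5, 6, 22, 23, 28} → SUM(t.amount)=651
  15: ids {39} → SUM(t.amount)=358
  16: ids {33, 34, 40} → SUM(t.amount)=94

Fresno | -32 ; Fresno | 653 ; Cairo | 651 ; Seoul | 358 ; Cairo | 94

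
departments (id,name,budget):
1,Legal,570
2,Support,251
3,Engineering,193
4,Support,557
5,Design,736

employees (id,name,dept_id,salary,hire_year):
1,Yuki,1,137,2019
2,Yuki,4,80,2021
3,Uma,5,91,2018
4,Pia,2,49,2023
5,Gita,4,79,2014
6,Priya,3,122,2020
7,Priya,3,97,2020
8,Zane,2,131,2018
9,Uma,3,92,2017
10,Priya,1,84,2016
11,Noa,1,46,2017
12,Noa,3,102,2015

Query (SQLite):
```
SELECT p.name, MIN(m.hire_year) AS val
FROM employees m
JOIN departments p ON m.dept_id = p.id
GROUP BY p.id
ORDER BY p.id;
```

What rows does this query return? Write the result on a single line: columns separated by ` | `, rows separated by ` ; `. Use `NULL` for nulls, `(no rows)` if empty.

Legal | 2016 ; Support | 2018 ; Engineering | 2015 ; Support | 2014 ; Design | 2018

Join each employees row to its departments via dept_id.
Group joined rows by departments.id; compute MIN(m.hire_year) per group.
  1: ids {1, 10, 11} → MIN(m.hire_year)=2016
  2: ids {4, 8} → MIN(m.hire_year)=2018
  3: ids {6, 7, 9, 12} → MIN(m.hire_year)=2015
  4: ids {2, 5} → MIN(m.hire_year)=2014
  5: ids {3} → MIN(m.hire_year)=2018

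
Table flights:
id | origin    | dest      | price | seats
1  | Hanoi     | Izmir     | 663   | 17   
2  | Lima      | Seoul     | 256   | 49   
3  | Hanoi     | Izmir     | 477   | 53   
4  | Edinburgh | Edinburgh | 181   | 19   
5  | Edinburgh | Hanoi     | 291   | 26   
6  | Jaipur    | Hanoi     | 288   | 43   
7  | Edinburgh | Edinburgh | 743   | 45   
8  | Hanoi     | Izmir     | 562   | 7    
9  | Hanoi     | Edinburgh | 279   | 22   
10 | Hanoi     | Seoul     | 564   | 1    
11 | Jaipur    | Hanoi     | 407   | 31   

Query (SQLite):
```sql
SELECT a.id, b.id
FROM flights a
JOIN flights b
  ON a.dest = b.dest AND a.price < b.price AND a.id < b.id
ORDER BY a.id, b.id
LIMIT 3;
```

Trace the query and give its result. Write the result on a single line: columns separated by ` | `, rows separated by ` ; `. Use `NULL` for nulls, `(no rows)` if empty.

2 | 10 ; 3 | 8 ; 4 | 7

Pairs (a,b) with same dest, a.price < b.price, a.id < b.id.
dest groups: Edinburgh:{4,7,9} Hanoi:{5,6,11} Izmir:{1,3,8} Seoul:{2,10}
Ordered by (a.id, b.id); first 3.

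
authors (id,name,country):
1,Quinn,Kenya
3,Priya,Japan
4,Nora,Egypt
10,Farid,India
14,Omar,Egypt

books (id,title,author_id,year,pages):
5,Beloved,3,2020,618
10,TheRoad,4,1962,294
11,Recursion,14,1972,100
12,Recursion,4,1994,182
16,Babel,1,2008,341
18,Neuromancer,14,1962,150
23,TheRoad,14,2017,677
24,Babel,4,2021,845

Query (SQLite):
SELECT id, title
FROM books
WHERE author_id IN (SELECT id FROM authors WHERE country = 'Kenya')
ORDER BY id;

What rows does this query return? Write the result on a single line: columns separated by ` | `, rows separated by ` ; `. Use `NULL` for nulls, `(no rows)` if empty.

Inner query: authors.id where country = 'Kenya'.
Outer: keep books rows whose author_id is in that set.
Inner query → {1}

16 | Babel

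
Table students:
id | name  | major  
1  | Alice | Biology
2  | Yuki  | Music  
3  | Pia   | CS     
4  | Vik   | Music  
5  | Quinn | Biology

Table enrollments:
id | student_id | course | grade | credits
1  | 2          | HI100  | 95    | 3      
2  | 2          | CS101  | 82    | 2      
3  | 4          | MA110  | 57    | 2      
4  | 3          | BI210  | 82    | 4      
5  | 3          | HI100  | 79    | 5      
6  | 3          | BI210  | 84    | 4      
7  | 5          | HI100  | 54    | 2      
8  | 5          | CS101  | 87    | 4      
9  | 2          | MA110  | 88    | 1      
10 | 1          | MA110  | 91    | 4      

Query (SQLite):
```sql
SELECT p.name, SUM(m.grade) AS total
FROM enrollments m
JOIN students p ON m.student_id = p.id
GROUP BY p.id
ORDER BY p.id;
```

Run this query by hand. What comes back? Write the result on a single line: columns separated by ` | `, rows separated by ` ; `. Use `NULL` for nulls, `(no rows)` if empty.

Alice | 91 ; Yuki | 265 ; Pia | 245 ; Vik | 57 ; Quinn | 141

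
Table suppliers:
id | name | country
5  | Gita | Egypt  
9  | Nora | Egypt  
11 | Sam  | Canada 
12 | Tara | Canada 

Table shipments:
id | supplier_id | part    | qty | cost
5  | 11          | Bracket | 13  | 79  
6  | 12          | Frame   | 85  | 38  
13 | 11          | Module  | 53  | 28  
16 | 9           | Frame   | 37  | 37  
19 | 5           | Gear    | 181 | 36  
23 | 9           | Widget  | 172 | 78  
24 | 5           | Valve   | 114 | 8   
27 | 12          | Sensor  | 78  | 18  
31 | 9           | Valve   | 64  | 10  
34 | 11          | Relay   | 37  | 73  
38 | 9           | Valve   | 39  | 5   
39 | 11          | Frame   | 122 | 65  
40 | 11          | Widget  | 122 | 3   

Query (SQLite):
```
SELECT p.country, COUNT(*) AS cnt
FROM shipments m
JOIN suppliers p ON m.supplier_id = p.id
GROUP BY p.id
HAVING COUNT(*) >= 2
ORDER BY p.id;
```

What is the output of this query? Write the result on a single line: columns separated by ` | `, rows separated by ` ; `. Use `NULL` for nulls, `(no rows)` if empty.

Egypt | 2 ; Egypt | 4 ; Canada | 5 ; Canada | 2

Join each shipments row to its suppliers via supplier_id.
Group joined rows by suppliers.id; compute COUNT(*) per group.
HAVING: keep groups with count ≥ 2.
  5: ids {19, 24} → COUNT(*)=2
  9: ids {16, 23, 31, 38} → COUNT(*)=4
  11: ids {5, 13, 34, 39, 40} → COUNT(*)=5
  12: ids {6, 27} → COUNT(*)=2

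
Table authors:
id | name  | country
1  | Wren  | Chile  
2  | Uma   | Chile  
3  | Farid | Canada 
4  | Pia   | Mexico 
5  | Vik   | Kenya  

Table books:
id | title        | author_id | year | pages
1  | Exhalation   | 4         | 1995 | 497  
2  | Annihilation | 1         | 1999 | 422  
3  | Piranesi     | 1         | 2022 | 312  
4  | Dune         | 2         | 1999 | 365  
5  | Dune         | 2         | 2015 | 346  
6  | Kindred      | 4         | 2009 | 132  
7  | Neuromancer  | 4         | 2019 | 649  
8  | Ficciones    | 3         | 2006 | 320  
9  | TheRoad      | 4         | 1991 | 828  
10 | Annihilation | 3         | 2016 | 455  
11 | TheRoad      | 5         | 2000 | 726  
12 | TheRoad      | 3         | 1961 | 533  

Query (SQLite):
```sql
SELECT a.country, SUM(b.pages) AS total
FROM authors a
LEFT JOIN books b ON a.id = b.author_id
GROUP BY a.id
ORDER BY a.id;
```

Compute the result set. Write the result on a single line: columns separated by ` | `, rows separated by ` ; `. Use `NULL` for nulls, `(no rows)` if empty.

LEFT JOIN keeps every authors row; unmatched ones get NULL for books columns.
Group by authors.id and compute SUM(b.pages). SUM over an all-NULL group is NULL.
  1: ids {2, 3} → SUM(b.pages)=734
  2: ids {4, 5} → SUM(b.pages)=711
  3: ids {8, 10, 12} → SUM(b.pages)=1308
  4: ids {1, 6, 7, 9} → SUM(b.pages)=2106
  5: ids {11} → SUM(b.pages)=726

Chile | 734 ; Chile | 711 ; Canada | 1308 ; Mexico | 2106 ; Kenya | 726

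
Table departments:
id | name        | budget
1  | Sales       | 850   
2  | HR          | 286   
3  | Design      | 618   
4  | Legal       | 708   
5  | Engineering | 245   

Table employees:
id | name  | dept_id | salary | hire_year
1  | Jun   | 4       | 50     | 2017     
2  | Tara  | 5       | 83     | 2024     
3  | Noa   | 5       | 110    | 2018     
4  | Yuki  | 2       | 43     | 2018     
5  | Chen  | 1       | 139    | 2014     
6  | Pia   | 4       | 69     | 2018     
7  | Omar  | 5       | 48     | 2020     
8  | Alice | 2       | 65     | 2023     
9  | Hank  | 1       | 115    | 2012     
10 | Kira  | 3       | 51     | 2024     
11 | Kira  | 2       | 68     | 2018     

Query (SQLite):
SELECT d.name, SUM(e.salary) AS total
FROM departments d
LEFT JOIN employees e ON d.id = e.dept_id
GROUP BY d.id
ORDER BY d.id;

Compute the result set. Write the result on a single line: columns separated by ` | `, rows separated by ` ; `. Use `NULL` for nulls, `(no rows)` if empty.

Sales | 254 ; HR | 176 ; Design | 51 ; Legal | 119 ; Engineering | 241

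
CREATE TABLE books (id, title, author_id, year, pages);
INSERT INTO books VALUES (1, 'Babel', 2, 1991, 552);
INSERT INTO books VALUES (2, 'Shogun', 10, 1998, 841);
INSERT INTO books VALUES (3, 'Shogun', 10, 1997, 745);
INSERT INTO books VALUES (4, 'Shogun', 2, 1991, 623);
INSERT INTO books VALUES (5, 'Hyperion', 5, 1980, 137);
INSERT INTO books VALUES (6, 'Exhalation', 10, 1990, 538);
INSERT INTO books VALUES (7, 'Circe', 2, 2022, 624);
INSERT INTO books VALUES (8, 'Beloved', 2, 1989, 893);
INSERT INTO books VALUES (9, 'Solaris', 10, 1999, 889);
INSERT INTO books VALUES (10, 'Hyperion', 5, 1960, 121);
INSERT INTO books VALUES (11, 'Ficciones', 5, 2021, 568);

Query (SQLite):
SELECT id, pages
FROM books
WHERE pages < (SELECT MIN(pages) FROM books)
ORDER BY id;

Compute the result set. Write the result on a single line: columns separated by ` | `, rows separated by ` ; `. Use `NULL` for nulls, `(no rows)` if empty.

(no rows)

Scalar subquery: MIN(pages) over all books rows = 121.
Keep rows where pages < that value.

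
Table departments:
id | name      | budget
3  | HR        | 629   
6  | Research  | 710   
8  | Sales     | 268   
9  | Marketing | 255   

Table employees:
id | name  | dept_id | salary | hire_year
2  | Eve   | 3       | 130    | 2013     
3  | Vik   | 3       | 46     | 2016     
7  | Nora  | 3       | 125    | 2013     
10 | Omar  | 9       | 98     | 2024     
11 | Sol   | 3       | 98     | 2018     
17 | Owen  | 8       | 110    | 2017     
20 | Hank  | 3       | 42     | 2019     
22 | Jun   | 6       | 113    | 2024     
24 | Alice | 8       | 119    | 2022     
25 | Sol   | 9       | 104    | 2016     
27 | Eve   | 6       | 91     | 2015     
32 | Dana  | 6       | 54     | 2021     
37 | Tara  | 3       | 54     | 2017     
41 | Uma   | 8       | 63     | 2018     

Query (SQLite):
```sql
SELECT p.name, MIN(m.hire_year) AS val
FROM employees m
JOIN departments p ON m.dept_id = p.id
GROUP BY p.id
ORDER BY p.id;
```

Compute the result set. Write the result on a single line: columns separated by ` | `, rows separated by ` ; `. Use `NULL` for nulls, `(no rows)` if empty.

HR | 2013 ; Research | 2015 ; Sales | 2017 ; Marketing | 2016

Join each employees row to its departments via dept_id.
Group joined rows by departments.id; compute MIN(m.hire_year) per group.
  3: ids {2, 3, 7, 11, 20, 37} → MIN(m.hire_year)=2013
  6: ids {22, 27, 32} → MIN(m.hire_year)=2015
  8: ids {17, 24, 41} → MIN(m.hire_year)=2017
  9: ids {10, 25} → MIN(m.hire_year)=2016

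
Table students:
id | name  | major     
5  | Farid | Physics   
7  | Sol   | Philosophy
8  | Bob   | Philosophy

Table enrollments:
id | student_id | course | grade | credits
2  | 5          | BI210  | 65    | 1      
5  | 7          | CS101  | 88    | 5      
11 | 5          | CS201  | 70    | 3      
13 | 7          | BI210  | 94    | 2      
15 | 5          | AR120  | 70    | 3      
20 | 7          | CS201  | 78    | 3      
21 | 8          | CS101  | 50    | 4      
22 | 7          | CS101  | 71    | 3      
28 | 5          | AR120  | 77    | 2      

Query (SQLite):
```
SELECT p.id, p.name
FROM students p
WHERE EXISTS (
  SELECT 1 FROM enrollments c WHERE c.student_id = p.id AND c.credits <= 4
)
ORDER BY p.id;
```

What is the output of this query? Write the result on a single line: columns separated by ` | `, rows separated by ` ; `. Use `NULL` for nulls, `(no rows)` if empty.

5 | Farid ; 7 | Sol ; 8 | Bob

For each students row, check whether any enrollments with matching student_id has credits <= 4.
Keep rows where that is true.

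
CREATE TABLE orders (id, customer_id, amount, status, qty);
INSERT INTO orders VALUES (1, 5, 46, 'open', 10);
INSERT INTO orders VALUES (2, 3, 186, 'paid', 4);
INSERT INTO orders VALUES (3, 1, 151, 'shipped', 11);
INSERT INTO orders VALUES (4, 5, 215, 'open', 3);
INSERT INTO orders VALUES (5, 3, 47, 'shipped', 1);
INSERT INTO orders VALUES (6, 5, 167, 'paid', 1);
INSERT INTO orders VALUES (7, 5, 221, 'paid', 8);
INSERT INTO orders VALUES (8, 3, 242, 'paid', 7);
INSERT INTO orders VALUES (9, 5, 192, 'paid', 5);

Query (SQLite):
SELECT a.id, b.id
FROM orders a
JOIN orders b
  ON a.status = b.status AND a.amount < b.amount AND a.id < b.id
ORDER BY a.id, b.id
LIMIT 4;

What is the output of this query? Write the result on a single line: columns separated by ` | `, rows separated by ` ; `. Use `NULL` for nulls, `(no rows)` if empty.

Pairs (a,b) with same status, a.amount < b.amount, a.id < b.id.
status groups: open:{1,4} paid:{2,6,7,8,9} shipped:{3,5}
Ordered by (a.id, b.id); first 4.

1 | 4 ; 2 | 7 ; 2 | 8 ; 2 | 9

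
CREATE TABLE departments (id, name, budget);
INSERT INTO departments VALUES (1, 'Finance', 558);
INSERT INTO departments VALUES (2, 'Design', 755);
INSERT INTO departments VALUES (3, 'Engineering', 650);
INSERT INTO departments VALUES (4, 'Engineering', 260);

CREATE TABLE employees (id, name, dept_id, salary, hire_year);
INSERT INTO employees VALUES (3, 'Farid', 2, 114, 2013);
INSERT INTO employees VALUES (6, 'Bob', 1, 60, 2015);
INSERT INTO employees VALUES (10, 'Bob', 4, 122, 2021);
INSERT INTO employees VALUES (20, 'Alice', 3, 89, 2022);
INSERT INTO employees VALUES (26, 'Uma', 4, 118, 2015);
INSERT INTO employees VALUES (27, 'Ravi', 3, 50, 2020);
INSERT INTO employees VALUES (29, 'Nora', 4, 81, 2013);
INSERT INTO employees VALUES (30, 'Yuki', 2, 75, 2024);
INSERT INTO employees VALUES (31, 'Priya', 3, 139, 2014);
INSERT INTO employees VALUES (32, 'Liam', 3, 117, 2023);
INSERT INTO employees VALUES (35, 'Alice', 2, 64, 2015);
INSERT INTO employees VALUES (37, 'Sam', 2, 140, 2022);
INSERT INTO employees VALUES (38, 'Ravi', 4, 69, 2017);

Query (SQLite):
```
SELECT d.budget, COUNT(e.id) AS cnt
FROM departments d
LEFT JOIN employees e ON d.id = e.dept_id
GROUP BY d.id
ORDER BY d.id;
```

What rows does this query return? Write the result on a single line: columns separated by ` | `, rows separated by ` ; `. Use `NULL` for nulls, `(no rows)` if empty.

LEFT JOIN keeps every departments row; unmatched ones get NULL for employees columns.
Group by departments.id and compute COUNT(e.id). COUNT(col) of an all-NULL group is 0.
  1: ids {6} → COUNT(e.id)=1
  2: ids {3, 30, 35, 37} → COUNT(e.id)=4
  3: ids {20, 27, 31, 32} → COUNT(e.id)=4
  4: ids {10, 26, 29, 38} → COUNT(e.id)=4

558 | 1 ; 755 | 4 ; 650 | 4 ; 260 | 4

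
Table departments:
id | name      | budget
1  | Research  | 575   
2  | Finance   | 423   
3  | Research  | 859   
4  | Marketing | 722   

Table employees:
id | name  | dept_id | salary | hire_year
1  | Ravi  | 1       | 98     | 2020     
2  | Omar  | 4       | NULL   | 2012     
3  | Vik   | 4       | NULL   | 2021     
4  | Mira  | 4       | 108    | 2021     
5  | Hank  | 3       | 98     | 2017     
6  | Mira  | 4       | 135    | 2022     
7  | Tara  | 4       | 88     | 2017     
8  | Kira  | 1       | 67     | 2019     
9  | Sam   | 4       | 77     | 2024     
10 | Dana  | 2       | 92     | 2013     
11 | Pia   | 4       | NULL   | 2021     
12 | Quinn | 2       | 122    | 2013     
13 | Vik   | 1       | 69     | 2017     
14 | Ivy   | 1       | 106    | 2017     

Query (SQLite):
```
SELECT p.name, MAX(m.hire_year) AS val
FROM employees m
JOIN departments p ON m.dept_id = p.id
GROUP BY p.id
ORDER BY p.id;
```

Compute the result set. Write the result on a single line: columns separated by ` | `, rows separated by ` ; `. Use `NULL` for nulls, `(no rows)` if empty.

Join each employees row to its departments via dept_id.
Group joined rows by departments.id; compute MAX(m.hire_year) per group.
  1: ids {1, 8, 13, 14} → MAX(m.hire_year)=2020
  2: ids {10, 12} → MAX(m.hire_year)=2013
  3: ids {5} → MAX(m.hire_year)=2017
  4: ids {2, 3, 4, 6, 7, 9, 11} → MAX(m.hire_year)=2024

Research | 2020 ; Finance | 2013 ; Research | 2017 ; Marketing | 2024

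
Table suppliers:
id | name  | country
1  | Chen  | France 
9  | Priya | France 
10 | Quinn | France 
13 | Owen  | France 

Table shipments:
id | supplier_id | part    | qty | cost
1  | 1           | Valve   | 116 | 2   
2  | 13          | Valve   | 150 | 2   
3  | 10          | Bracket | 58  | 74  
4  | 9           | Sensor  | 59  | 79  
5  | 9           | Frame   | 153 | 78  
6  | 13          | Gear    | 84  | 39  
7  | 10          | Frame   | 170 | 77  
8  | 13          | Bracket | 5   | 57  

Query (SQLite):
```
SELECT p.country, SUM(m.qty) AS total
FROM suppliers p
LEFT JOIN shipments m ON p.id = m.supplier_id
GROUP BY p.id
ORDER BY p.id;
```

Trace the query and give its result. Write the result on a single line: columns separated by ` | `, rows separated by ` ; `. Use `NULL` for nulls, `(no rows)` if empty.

LEFT JOIN keeps every suppliers row; unmatched ones get NULL for shipments columns.
Group by suppliers.id and compute SUM(m.qty). SUM over an all-NULL group is NULL.
  1: ids {1} → SUM(m.qty)=116
  9: ids {4, 5} → SUM(m.qty)=212
  10: ids {3, 7} → SUM(m.qty)=228
  13: ids {2, 6, 8} → SUM(m.qty)=239

France | 116 ; France | 212 ; France | 228 ; France | 239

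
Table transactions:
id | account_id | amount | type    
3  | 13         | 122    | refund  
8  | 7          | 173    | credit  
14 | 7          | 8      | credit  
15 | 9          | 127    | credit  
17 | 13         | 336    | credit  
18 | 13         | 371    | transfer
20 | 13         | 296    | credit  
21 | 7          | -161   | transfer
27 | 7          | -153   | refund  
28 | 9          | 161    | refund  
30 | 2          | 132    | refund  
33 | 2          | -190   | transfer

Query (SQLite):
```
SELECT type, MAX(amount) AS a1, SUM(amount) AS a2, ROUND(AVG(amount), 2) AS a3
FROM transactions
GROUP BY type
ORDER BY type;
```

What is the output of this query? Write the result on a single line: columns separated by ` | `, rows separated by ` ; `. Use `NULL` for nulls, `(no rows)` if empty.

credit | 336 | 940 | 188 ; refund | 161 | 262 | 65.5 ; transfer | 371 | 20 | 6.67

Group transactions by type.
Per group compute: MAX(amount), SUM(amount), ROUND(AVG(amount), 2).
  credit: ids {8, 14, 15, 17, 20} → MAX(amount)=336, SUM(amount)=940, ROUND(AVG(amount), 2)=188
  refund: ids {3, 27, 28, 30} → MAX(amount)=161, SUM(amount)=262, ROUND(AVG(amount), 2)=65.5
  transfer: ids {18, 21, 33} → MAX(amount)=371, SUM(amount)=20, ROUND(AVG(amount), 2)=6.67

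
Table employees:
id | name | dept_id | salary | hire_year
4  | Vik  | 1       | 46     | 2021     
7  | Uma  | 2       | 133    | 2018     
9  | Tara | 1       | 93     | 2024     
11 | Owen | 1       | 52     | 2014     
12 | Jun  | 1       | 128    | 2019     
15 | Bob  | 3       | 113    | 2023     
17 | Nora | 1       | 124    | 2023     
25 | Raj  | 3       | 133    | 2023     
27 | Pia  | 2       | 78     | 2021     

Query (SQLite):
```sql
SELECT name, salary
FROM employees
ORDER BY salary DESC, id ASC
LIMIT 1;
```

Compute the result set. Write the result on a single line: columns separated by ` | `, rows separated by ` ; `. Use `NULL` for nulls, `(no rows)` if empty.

Uma | 133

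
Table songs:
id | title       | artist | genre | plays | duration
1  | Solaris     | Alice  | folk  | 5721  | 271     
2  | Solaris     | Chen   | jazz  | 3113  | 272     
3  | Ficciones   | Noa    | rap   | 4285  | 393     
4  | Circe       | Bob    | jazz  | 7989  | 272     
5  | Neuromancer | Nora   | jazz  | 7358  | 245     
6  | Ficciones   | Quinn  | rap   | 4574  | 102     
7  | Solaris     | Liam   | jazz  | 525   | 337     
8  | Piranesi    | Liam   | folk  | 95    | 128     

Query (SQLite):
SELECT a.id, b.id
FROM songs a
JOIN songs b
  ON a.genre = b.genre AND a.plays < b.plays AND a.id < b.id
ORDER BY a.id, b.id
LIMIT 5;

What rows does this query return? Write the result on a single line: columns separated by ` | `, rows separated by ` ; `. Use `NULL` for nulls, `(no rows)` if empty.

Pairs (a,b) with same genre, a.plays < b.plays, a.id < b.id.
genre groups: folk:{1,8} jazz:{2,4,5,7} rap:{3,6}
Ordered by (a.id, b.id); first 5.

2 | 4 ; 2 | 5 ; 3 | 6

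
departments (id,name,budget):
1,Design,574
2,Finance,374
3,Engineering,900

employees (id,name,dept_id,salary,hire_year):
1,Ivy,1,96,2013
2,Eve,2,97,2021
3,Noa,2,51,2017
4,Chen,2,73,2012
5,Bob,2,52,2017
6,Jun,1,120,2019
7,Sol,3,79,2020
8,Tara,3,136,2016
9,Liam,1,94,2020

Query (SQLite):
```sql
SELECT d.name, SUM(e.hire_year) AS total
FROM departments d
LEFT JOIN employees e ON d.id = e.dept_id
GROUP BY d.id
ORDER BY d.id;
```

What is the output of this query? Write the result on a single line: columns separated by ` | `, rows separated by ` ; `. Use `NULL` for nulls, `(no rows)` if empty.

LEFT JOIN keeps every departments row; unmatched ones get NULL for employees columns.
Group by departments.id and compute SUM(e.hire_year). SUM over an all-NULL group is NULL.
  1: ids {1, 6, 9} → SUM(e.hire_year)=6052
  2: ids {2, 3, 4, 5} → SUM(e.hire_year)=8067
  3: ids {7, 8} → SUM(e.hire_year)=4036

Design | 6052 ; Finance | 8067 ; Engineering | 4036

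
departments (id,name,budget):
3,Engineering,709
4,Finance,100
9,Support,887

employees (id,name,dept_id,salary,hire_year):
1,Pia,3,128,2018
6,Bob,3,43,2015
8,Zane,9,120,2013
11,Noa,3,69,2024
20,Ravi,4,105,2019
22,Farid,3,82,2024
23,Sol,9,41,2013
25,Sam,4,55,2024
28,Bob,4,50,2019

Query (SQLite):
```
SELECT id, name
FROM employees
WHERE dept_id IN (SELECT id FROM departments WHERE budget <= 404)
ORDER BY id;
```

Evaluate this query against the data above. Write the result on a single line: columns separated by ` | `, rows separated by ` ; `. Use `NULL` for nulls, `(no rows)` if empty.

Inner query: departments.id where budget <= 404.
Outer: keep employees rows whose dept_id is in that set.
Inner query → {4}

20 | Ravi ; 25 | Sam ; 28 | Bob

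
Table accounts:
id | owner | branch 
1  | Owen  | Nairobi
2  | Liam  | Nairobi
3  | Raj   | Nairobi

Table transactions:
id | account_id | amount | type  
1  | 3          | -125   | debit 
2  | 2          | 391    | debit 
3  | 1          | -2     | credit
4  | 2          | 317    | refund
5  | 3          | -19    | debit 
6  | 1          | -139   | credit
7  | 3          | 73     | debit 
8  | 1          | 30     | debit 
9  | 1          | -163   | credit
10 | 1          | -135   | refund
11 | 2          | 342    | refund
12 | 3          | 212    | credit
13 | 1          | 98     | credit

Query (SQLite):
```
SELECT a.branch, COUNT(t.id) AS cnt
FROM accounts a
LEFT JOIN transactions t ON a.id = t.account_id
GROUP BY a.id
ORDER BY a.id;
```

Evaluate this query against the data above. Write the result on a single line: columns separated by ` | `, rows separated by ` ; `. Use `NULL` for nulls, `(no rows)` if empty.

Nairobi | 6 ; Nairobi | 3 ; Nairobi | 4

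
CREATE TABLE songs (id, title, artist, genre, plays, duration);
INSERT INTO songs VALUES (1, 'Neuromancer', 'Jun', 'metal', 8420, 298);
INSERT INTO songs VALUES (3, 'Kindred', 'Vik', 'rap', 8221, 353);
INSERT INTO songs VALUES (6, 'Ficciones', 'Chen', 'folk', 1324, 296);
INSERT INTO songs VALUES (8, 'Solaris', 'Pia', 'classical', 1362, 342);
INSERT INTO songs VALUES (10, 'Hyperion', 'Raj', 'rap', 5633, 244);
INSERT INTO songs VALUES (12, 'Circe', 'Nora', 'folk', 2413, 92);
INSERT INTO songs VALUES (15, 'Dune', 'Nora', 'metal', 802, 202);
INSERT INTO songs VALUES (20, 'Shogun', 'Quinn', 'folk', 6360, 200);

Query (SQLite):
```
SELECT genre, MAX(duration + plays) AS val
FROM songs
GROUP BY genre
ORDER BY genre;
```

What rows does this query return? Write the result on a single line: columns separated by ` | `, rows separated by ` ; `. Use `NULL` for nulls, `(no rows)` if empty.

classical | 1704 ; folk | 6560 ; metal | 8718 ; rap | 8574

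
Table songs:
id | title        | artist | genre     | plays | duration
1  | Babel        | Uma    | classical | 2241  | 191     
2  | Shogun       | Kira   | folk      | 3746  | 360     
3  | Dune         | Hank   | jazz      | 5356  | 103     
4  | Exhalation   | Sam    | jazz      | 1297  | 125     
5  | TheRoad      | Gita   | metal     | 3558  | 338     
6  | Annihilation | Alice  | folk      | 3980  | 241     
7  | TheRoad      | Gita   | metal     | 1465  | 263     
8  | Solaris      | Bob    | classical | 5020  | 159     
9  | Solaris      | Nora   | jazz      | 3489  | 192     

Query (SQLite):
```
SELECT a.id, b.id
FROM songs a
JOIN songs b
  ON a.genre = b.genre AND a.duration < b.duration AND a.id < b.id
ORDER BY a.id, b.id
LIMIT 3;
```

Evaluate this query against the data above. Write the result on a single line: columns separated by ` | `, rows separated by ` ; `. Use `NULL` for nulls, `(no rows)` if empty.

3 | 4 ; 3 | 9 ; 4 | 9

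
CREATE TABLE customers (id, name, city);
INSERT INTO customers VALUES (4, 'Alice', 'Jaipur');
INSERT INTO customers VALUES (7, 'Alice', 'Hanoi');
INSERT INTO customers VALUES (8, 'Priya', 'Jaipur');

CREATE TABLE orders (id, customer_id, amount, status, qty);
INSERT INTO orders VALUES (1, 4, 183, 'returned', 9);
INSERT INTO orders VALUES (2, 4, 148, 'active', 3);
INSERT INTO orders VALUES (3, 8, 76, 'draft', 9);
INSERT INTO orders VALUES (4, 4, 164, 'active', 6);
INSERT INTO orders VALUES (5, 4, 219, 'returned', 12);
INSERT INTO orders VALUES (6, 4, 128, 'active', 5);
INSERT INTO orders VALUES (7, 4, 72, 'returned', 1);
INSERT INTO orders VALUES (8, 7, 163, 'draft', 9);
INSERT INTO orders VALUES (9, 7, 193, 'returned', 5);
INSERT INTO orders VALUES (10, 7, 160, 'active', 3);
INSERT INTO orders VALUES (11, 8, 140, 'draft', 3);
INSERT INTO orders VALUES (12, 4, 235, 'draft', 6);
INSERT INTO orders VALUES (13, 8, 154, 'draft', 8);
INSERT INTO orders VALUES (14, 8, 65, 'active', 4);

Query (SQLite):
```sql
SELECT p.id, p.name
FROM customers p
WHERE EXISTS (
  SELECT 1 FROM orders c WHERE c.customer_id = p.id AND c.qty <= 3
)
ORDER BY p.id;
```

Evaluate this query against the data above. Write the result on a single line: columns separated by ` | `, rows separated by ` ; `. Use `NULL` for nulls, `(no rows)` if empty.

4 | Alice ; 7 | Alice ; 8 | Priya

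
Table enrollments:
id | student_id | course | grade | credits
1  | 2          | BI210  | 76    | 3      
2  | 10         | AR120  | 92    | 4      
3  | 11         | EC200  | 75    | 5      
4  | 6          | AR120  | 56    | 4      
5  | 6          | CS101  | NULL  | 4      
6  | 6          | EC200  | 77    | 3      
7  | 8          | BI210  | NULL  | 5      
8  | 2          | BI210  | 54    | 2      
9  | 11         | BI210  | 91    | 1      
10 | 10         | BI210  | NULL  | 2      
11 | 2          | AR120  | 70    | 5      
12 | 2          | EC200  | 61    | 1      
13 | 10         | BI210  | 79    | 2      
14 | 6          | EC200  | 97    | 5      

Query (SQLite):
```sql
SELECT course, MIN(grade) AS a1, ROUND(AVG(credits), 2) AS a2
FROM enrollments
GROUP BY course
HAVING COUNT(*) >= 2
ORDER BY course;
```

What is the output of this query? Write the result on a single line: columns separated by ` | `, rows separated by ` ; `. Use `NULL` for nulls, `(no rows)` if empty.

AR120 | 56 | 4.33 ; BI210 | 54 | 2.5 ; EC200 | 61 | 3.5

Group enrollments by course.
Per group compute: MIN(grade), ROUND(AVG(credits), 2).
HAVING: drop groups with fewer than 2 rows.
  AR120: ids {2, 4, 11} → MIN(grade)=56, ROUND(AVG(credits), 2)=4.33
  BI210: ids {1, 7, 8, 9, 10, 13} → MIN(grade)=54, ROUND(AVG(credits), 2)=2.5
  CS101: ids {5} → MIN(grade)=NULL, ROUND(AVG(credits), 2)=4
  EC200: ids {3, 6, 12, 14} → MIN(grade)=61, ROUND(AVG(credits), 2)=3.5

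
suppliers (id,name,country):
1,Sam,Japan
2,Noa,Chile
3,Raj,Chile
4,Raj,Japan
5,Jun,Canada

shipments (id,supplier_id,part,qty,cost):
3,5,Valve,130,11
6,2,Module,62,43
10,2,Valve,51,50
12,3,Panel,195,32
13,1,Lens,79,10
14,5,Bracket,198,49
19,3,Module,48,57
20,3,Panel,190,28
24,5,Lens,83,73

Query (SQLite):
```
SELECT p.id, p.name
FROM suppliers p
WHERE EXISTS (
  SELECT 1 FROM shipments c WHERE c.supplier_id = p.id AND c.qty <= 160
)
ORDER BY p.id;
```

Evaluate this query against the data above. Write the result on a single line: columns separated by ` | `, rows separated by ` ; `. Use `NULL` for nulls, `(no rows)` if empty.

For each suppliers row, check whether any shipments with matching supplier_id has qty <= 160.
Keep rows where that is true.

1 | Sam ; 2 | Noa ; 3 | Raj ; 5 | Jun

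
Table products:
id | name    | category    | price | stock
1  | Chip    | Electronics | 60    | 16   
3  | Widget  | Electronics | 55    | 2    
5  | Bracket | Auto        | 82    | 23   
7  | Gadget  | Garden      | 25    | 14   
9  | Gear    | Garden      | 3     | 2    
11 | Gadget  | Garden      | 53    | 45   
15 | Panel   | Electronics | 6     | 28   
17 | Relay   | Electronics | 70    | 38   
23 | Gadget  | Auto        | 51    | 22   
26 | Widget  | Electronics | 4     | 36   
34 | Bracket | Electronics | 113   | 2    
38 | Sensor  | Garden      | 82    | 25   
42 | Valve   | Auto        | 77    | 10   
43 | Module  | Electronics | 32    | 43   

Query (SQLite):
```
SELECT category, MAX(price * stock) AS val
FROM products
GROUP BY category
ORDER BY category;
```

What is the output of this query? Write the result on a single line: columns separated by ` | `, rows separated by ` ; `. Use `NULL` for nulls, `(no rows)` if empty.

For each row compute price * stock.
Group by category; take MAX of the expression per group.
  Auto: ids {5, 23, 42} → MAX(price * stock)=1886
  Electronics: ids {1, 3, 15, 17, 26, 34, 43} → MAX(price * stock)=2660
  Garden: ids {7, 9, 11, 38} → MAX(price * stock)=2385

Auto | 1886 ; Electronics | 2660 ; Garden | 2385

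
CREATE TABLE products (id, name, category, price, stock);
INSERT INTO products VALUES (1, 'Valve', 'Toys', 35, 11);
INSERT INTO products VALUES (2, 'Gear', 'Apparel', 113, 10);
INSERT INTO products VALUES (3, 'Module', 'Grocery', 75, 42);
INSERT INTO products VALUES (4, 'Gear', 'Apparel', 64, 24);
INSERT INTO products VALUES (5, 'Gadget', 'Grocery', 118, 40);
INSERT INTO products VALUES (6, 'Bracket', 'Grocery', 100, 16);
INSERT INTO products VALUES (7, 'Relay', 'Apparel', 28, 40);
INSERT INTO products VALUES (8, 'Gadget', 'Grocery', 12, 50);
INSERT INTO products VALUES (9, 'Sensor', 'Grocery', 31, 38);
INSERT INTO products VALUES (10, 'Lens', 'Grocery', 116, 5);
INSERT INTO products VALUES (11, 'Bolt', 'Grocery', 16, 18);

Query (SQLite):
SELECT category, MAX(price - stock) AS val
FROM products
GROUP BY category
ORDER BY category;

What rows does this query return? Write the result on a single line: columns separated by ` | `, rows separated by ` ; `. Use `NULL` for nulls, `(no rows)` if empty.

Apparel | 103 ; Grocery | 111 ; Toys | 24

For each row compute price - stock.
Group by category; take MAX of the expression per group.
  Apparel: ids {2, 4, 7} → MAX(price - stock)=103
  Grocery: ids {3, 5, 6, 8, 9, 10, 11} → MAX(price - stock)=111
  Toys: ids {1} → MAX(price - stock)=24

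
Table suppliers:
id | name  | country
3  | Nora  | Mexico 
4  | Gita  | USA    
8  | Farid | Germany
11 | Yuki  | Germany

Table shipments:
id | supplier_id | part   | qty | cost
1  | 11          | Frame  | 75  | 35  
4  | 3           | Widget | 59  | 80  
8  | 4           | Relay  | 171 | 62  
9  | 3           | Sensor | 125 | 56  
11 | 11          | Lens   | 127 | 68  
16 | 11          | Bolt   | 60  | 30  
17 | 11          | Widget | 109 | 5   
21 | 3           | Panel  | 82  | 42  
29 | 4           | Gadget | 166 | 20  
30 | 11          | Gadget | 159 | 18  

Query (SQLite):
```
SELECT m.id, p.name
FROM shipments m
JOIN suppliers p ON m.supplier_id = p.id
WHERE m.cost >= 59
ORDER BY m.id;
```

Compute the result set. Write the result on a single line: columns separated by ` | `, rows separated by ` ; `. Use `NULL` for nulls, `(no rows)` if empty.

Each shipments row matches the suppliers row where supplier_id = suppliers.id.
Then keep rows with m.cost >= 59.

4 | Nora ; 8 | Gita ; 11 | Yuki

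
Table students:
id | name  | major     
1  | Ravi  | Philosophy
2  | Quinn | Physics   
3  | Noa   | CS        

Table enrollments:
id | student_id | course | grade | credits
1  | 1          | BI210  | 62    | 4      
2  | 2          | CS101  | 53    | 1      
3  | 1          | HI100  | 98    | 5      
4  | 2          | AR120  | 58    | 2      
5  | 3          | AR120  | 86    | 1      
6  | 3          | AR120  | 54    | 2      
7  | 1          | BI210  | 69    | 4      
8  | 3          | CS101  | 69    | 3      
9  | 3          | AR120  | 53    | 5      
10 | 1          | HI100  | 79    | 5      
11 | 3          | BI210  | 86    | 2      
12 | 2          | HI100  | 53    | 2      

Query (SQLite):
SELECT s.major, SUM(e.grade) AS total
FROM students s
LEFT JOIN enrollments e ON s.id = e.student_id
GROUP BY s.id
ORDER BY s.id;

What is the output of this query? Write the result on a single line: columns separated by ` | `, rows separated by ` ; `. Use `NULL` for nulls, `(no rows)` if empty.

LEFT JOIN keeps every students row; unmatched ones get NULL for enrollments columns.
Group by students.id and compute SUM(e.grade). SUM over an all-NULL group is NULL.
  1: ids {1, 3, 7, 10} → SUM(e.grade)=308
  2: ids {2, 4, 12} → SUM(e.grade)=164
  3: ids {5, 6, 8, 9, 11} → SUM(e.grade)=348

Philosophy | 308 ; Physics | 164 ; CS | 348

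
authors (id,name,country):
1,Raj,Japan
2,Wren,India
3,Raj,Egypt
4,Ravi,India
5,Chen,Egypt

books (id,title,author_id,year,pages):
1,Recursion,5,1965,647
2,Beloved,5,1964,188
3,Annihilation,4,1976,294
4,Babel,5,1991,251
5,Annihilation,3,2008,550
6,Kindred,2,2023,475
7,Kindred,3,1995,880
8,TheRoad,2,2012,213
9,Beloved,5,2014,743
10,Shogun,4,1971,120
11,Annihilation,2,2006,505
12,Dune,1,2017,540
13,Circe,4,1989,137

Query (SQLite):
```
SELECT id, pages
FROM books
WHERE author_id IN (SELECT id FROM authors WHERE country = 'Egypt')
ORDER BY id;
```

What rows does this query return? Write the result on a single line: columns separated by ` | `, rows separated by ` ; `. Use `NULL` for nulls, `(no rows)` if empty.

Inner query: authors.id where country = 'Egypt'.
Outer: keep books rows whose author_id is in that set.
Inner query → {3, 5}

1 | 647 ; 2 | 188 ; 4 | 251 ; 5 | 550 ; 7 | 880 ; 9 | 743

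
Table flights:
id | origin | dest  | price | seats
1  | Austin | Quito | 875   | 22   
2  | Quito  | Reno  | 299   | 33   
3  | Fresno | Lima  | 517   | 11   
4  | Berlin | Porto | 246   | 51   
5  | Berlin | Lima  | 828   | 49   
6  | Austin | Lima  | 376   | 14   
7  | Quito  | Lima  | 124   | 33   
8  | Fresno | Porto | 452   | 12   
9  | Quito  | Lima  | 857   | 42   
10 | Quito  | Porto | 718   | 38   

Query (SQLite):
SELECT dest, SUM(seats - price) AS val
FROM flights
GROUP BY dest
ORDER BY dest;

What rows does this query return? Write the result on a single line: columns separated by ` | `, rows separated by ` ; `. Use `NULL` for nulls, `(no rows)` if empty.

Lima | -2553 ; Porto | -1315 ; Quito | -853 ; Reno | -266

For each row compute seats - price.
Group by dest; take SUM of the expression per group.
  Lima: ids {3, 5, 6, 7, 9} → SUM(seats - price)=-2553
  Porto: ids {4, 8, 10} → SUM(seats - price)=-1315
  Quito: ids {1} → SUM(seats - price)=-853
  Reno: ids {2} → SUM(seats - price)=-266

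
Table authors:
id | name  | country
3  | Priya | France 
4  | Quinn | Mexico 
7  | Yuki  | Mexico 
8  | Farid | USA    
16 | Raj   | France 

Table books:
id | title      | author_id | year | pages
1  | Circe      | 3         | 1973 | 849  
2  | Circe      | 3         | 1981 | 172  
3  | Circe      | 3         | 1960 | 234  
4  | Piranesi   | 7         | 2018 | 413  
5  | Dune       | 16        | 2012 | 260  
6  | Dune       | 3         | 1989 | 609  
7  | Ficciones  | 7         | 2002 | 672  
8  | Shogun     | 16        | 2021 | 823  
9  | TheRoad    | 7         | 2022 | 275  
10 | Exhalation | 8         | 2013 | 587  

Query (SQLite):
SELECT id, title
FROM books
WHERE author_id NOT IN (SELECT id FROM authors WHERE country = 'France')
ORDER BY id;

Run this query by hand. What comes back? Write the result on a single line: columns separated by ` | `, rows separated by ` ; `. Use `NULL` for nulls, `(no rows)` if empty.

4 | Piranesi ; 7 | Ficciones ; 9 | TheRoad ; 10 | Exhalation

Inner query: authors.id where country = 'France'.
Outer: keep books rows whose author_id is not in that set.
Inner query → {3, 16}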